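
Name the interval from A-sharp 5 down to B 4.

major seventh

Descending from A#5 to B4 is the same interval as ascending B4 to A#5.
B to A spans seven letter names (B-C-D-E-F-G-A) — that makes it a seventh of some quality.
The major seventh spans 11 semitones, and B4 to A#5 is exactly 11 semitones — so this is a major seventh.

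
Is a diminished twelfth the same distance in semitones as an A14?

No

18 semitones (diminished twelfth) vs 24 semitones (augmented fourteenth): not equal.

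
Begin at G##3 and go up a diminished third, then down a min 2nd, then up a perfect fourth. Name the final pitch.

D#4

Up a diminished third from G##3: B3 (2 semitones up).
Down a minor second from B3: A#3 (1 semitone down).
Up a perfect fourth from A#3: D#4 (5 semitones up).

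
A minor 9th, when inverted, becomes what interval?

M7

First reduce the compound minor ninth to its simple form, a minor second.
Interval numbers invert to sum to nine: 2 + 7 = 9, so a second inverts to a seventh.
And minor becomes major under inversion, so we get a major seventh.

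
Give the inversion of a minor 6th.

M3

Inverted interval numbers add to nine, so a sixth pairs with a third (6 + 3 = 9).
And minor becomes major under inversion, so we get a major third.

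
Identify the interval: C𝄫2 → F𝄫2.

perfect fourth

C to F spans four letter names (C-D-E-F), so the interval is some kind of fourth.
The perfect fourth spans 5 semitones, and Cbb2 to Fbb2 is exactly 5 semitones — so this is a perfect fourth.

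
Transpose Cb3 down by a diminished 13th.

E1

Six letters down from C (plus an octave) reaches E.
A diminished thirteenth is 19 semitones; 19 semitones down from Cb3 gives E1.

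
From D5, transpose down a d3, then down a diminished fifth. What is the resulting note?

E##4

A diminished third down from D5 is B#4.
B#4 down a diminished fifth → E##4 (6 semitones).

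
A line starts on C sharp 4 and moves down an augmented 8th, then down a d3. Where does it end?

A sharp 2

C#4 down an augmented octave → C3 (13 semitones).
A diminished third down from C3 is A#2.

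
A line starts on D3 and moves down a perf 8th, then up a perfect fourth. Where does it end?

G2

A perfect octave down from D3 is D2.
D2 up a perfect fourth → G2 (5 semitones).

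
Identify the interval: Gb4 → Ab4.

major second

G to A spans two letter names (G-A) — that makes it a second of some quality.
The major second spans 2 semitones, and Gb4 to Ab4 is exactly 2 semitones — so this is a major second.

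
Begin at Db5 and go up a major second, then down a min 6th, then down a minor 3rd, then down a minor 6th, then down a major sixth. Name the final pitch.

Up a major second from Db5: Eb5 (2 semitones up).
Eb5 down a minor sixth → G4 (8 semitones).
G4 down a minor third → E4 (3 semitones).
Down a minor sixth from E4: G#3 (8 semitones down).
A major sixth down from G#3 is B2.

B2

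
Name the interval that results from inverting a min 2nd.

M7

Inverted interval numbers add to nine, so a second pairs with a seventh (2 + 7 = 9).
The quality also flips — minor becomes major — giving a major seventh.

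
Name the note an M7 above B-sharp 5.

A-double-sharp 6

Seven letter names up from B: A.
Moving 11 semitones up from B#5 (the size of a major seventh) reaches A##6.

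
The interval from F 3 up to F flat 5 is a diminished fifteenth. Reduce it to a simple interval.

Each octave removed subtracts seven from the number: 15 − 7 = 8.
Quality carries through unchanged, so the simple form is a diminished octave.

diminished 8th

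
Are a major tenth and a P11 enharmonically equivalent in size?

A major tenth is 16 semitones but a perfect eleventh is 17 semitones — different sizes.

No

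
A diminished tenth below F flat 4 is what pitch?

D 3

Counting three letter names plus an octave down from F lands on D.
A diminished tenth spans 14 semitones, so from Fb4 the target pitch is D3.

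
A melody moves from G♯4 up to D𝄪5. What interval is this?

A5

G to D spans five letter names (G-A-B-C-D) — that makes it a fifth of some quality.
G#4 to D##5 spans 8 semitones — one semitone wider than the perfect fifth (7) — giving an augmented fifth.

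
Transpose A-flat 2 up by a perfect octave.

An octave keeps the letter name A, an octave up from A.
A perfect octave is 12 semitones; 12 semitones up from Ab2 gives Ab3.

A-flat 3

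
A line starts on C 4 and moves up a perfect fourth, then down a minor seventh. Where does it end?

G 3

Up a perfect fourth from C4: F4 (5 semitones up).
F4 down a minor seventh → G3 (10 semitones).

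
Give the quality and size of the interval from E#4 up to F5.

E to F spans two letter names (E-F), plus an octave, so the interval is some kind of ninth.
E#4 to F5 spans 12 semitones — two semitones narrower than the major ninth (14) — giving a diminished ninth.

diminished ninth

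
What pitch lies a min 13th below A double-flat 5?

C flat 4

The thirteenth's letter: A down six letter names plus an octave → C.
A minor thirteenth spans 20 semitones, so from Abb5 the target pitch is Cb4.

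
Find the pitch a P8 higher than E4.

The letter stays E (same as the start), shifted an octave up.
Moving 12 semitones up from E4 (the size of a perfect octave) reaches E5.

E5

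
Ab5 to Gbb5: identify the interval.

augmented second

Descending from Ab5 to Gbb5 is the same interval as ascending Gbb5 to Ab5.
G to A spans two letter names (G-A) — that makes it a second of some quality.
A major second would be 2 semitones; Gbb5 to Ab5 is 3, one semitone wider, so the interval is augmented.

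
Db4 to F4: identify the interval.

major third

D to F spans three letter names (D-E-F) — that makes it a third of some quality.
Db4 to F4 is 4 semitones, matching the major third exactly, so the quality is major.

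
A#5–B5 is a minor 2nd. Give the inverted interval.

major 7th

Inverted interval numbers add to nine, so a second pairs with a seventh (2 + 7 = 9).
The quality also flips — minor becomes major — giving a major seventh.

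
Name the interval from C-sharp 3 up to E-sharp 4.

C to E spans three letter names (C-D-E), plus an octave — that makes it a tenth of some quality.
Counting semitones, C#3→E#4 is 16, which is the major tenth.
(Equivalently, a compound major third: a major third plus an octave.)

major tenth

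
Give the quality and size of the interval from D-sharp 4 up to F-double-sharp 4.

D to F spans three letter names (D-E-F), so the interval is some kind of third.
The major third spans 4 semitones, and D#4 to F##4 is exactly 4 semitones — so this is a major third.

major third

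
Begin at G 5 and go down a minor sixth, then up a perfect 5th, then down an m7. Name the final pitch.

Down a minor sixth from G5: B4 (8 semitones down).
Up a perfect fifth from B4: F#5 (7 semitones up).
A minor seventh down from F#5 is G#4.

G sharp 4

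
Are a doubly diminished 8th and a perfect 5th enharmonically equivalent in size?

No

A doubly diminished octave is 10 semitones but a perfect fifth is 7 semitones — different sizes.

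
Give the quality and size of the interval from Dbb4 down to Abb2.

P11

Descending from Dbb4 to Abb2 is the same interval as ascending Abb2 to Dbb4.
A to D spans four letter names (A-B-C-D), plus an octave — that makes it an eleventh of some quality.
The perfect eleventh spans 17 semitones, and Abb2 to Dbb4 is exactly 17 semitones — so this is a perfect eleventh.
(Equivalently, a compound perfect fourth: a perfect fourth plus an octave.)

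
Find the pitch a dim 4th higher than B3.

Eb4

Four letter names up from B: E.
A diminished fourth is 4 semitones; 4 semitones up from B3 gives Eb4.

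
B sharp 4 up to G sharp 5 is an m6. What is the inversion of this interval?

major third

Inverted interval numbers add to nine, so a sixth pairs with a third (6 + 3 = 9).
And minor becomes major under inversion, so we get a major third.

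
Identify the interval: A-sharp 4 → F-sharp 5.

minor sixth

A to F spans six letter names (A-B-C-D-E-F): a sixth.
A major sixth would be 9 semitones, but A#4 to F#5 is 8 — one semitone narrower, making it a minor sixth.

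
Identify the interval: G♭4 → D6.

augmented 12th

G to D spans five letter names (G-A-B-C-D), plus an octave, so the interval is some kind of twelfth.
A perfect twelfth would be 19 semitones; Gb4 to D6 is 20, one semitone wider, so the interval is augmented.
(Equivalently, a compound augmented fifth: an augmented fifth plus an octave.)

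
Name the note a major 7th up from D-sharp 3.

Counting seven letter names up from D lands on C.
A major seventh is 11 semitones; 11 semitones up from D#3 gives C##4.

C-double-sharp 4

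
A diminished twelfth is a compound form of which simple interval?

Subtracting seven from the interval number removes an octave: 12 − 7 = 5.
So a diminished twelfth is an octave plus a diminished fifth. The quality is unchanged.

d5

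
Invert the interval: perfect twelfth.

perfect 4th

First reduce the compound perfect twelfth to its simple form, a perfect fifth.
The rule of nine gives the new number: 9 − 5 = 4, so a fifth becomes a fourth.
And perfect stays perfect under inversion, so we get a perfect fourth.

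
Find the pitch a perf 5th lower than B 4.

Five letter names down from B: E.
A perfect fifth is 7 semitones; 7 semitones down from B4 gives E4.

E 4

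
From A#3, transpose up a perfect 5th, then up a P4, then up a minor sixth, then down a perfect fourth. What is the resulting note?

A#3 up a perfect fifth → E#4 (7 semitones).
A perfect fourth up from E#4 is A#4.
Up a minor sixth from A#4: F#5 (8 semitones up).
F#5 down a perfect fourth → C#5 (5 semitones).

C#5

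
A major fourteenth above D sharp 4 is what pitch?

C double-sharp 6

Counting seven letter names plus an octave up from D lands on C.
Moving 23 semitones up from D#4 (the size of a major fourteenth) reaches C##6.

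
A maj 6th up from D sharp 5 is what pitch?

B sharp 5

The sixth takes the letter from D up to B.
Moving 9 semitones up from D#5 (the size of a major sixth) reaches B#5.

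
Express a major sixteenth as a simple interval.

Take out 2 octaves (14 from the number): 16 − 14 = 2.
So a major sixteenth is 2 octaves plus a major second. The quality is unchanged.

major 2nd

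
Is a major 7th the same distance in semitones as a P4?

A major seventh spans 11 semitones; a perfect fourth spans 5 semitones. They differ by 6.

No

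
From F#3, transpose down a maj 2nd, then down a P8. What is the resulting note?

E2

Down a major second from F#3: E3 (2 semitones down).
E3 down a perfect octave → E2 (12 semitones).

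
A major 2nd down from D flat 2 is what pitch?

The second takes the letter from D down to C.
Moving 2 semitones down from Db2 (the size of a major second) reaches Cb2.

C flat 2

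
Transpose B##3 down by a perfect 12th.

Counting five letter names plus an octave down from B lands on E.
Moving 19 semitones down from B##3 (the size of a perfect twelfth) reaches E##2.

E##2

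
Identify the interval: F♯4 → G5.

F to G spans two letter names (F-G), plus an octave: a ninth.
At 13 semitones, F#4→G5 falls one short of a major ninth: minor.
(Equivalently, a compound minor second: a minor second plus an octave.)

minor ninth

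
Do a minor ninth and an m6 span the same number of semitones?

No

A minor ninth spans 13 semitones; a minor sixth spans 8 semitones. They differ by 5.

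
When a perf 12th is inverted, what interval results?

First reduce the compound perfect twelfth to its simple form, a perfect fifth.
Inverted interval numbers add to nine, so a fifth pairs with a fourth (5 + 4 = 9).
Quality inverts too: perfect stays perfect. That makes the inversion a perfect fourth.

perfect fourth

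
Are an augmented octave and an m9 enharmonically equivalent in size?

Both span 13 semitones: an augmented octave and a minor ninth are the same chromatic distance.

Yes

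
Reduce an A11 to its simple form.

A4

Take out an octave (7 from the number): 11 − 7 = 4.
Quality carries through unchanged, so the simple form is an augmented fourth.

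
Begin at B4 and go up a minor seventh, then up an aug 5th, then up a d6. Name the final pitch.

A minor seventh up from B4 is A5.
An augmented fifth up from A5 is E#6.
A diminished sixth up from E#6 is C7.

C7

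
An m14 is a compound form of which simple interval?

Subtracting seven from the interval number removes an octave: 14 − 7 = 7.
Quality carries through unchanged, so the simple form is a minor seventh.

m7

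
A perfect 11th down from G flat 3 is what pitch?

D flat 2

Counting four letter names plus an octave down from G lands on D.
Moving 17 semitones down from Gb3 (the size of a perfect eleventh) reaches Db2.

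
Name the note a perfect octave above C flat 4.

For an octave the letter name doesn't change: still C, an octave up.
Moving 12 semitones up from Cb4 (the size of a perfect octave) reaches Cb5.

C flat 5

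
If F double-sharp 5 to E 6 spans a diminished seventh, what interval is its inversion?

augmented second

The rule of nine gives the new number: 9 − 7 = 2, so a seventh becomes a second.
The quality also flips — diminished becomes augmented — giving an augmented second.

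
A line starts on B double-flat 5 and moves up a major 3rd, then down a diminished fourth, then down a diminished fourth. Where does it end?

Up a major third from Bbb5: Db6 (4 semitones up).
Down a diminished fourth from Db6: A5 (4 semitones down).
A diminished fourth down from A5 is E#5.

E sharp 5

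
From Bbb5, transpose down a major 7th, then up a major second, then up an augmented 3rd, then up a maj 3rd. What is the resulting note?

A major seventh down from Bbb5 is Cbb5.
A major second up from Cbb5 is Dbb5.
Dbb5 up an augmented third → F5 (5 semitones).
F5 up a major third → A5 (4 semitones).

A5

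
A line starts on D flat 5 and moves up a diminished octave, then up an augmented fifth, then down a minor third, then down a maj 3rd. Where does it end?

Db5 up a diminished octave → Dbb6 (11 semitones).
Up an augmented fifth from Dbb6: Ab6 (8 semitones up).
Down a minor third from Ab6: F6 (3 semitones down).
Down a major third from F6: Db6 (4 semitones down).

D flat 6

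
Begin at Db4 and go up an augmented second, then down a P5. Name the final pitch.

A3

Up an augmented second from Db4: E4 (3 semitones up).
Down a perfect fifth from E4: A3 (7 semitones down).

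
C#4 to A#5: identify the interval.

C to A spans six letter names (C-D-E-F-G-A), plus an octave: a thirteenth.
C#4 to A#5 is 21 semitones, matching the major thirteenth exactly, so the quality is major.
(Equivalently, a compound major sixth: a major sixth plus an octave.)

major thirteenth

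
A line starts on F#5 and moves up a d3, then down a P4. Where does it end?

F#5 up a diminished third → Ab5 (2 semitones).
Ab5 down a perfect fourth → Eb5 (5 semitones).

Eb5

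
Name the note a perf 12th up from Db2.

Ab3

Counting five letter names plus an octave up from D lands on A.
Moving 19 semitones up from Db2 (the size of a perfect twelfth) reaches Ab3.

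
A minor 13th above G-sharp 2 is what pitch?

E 4

Counting six letter names plus an octave up from G lands on E.
Moving 20 semitones up from G#2 (the size of a minor thirteenth) reaches E4.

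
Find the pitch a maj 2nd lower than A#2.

Two letter names down from A: G.
Moving 2 semitones down from A#2 (the size of a major second) reaches G#2.

G#2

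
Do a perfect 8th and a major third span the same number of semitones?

No

A perfect octave is 12 semitones but a major third is 4 semitones — different sizes.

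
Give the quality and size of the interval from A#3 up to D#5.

perfect eleventh

A to D spans four letter names (A-B-C-D), plus an octave — that makes it an eleventh of some quality.
The perfect eleventh spans 17 semitones, and A#3 to D#5 is exactly 17 semitones — so this is a perfect eleventh.
(Equivalently, a compound perfect fourth: a perfect fourth plus an octave.)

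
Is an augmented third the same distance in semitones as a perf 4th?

Yes

Both span 5 semitones: an augmented third and a perfect fourth are the same chromatic distance.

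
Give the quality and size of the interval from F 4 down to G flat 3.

Descending from F4 to Gb3 is the same interval as ascending Gb3 to F4.
G to F spans seven letter names (G-A-B-C-D-E-F), so the interval is some kind of seventh.
Gb3 to F4 is 11 semitones, matching the major seventh exactly, so the quality is major.

major seventh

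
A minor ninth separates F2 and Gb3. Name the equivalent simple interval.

Each octave removed subtracts seven from the number: 9 − 7 = 2.
Quality carries through unchanged, so the simple form is a minor second.

m2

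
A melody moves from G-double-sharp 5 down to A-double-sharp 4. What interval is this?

m7

Descending from G##5 to A##4 is the same interval as ascending A##4 to G##5.
A to G spans seven letter names (A-B-C-D-E-F-G): a seventh.
A##4 to G##5 is 10 semitones, a half step short of the major seventh (11), so this is minor.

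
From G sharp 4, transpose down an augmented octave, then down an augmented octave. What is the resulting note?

G flat 2

Down an augmented octave from G#4: G3 (13 semitones down).
An augmented octave down from G3 is Gb2.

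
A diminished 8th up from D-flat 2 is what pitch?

D-double-flat 3

An octave keeps the letter name D, an octave up from D.
A diminished octave is 11 semitones; 11 semitones up from Db2 gives Dbb3.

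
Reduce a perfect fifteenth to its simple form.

Take out an octave (7 from the number): 15 − 7 = 8.
That makes a perfect fifteenth a compound perfect octave — an octave plus a perfect octave.

perfect 8th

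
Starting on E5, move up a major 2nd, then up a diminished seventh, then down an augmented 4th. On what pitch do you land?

E5 up a major second → F#5 (2 semitones).
A diminished seventh up from F#5 is Eb6.
Down an augmented fourth from Eb6: Bbb5 (6 semitones down).

Bbb5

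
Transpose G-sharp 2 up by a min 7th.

F-sharp 3

Seven letter names up from G: F.
A minor seventh is 10 semitones; 10 semitones up from G#2 gives F#3.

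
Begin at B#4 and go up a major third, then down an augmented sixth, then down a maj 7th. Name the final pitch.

Up a major third from B#4: D##5 (4 semitones up).
D##5 down an augmented sixth → F#4 (10 semitones).
A major seventh down from F#4 is G3.

G3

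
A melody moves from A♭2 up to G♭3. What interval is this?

minor 7th

A to G spans seven letter names (A-B-C-D-E-F-G), so the interval is some kind of seventh.
A major seventh would be 11 semitones, but Ab2 to Gb3 is 10 — one semitone narrower, making it a minor seventh.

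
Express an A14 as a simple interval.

augmented 7th

Each octave removed subtracts seven from the number: 14 − 7 = 7.
Quality carries through unchanged, so the simple form is an augmented seventh.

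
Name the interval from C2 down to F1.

Descending from C2 to F1 is the same interval as ascending F1 to C2.
F to C spans five letter names (F-G-A-B-C) — that makes it a fifth of some quality.
The perfect fifth spans 7 semitones, and F1 to C2 is exactly 7 semitones — so this is a perfect fifth.

P5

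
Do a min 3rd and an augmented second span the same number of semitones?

Yes

A minor third spans 3 semitones, and an augmented second also spans 3 semitones — they're enharmonic.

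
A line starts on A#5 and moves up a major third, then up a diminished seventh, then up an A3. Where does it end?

D##7

A major third up from A#5 is C##6.
A diminished seventh up from C##6 is B6.
An augmented third up from B6 is D##7.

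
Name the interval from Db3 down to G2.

diminished fifth

Descending from Db3 to G2 is the same interval as ascending G2 to Db3.
G to D spans five letter names (G-A-B-C-D), so the interval is some kind of fifth.
A perfect fifth would be 7 semitones; G2 to Db3 is 6, one semitone narrower, so the interval is diminished.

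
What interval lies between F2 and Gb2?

minor 2nd

F to G spans two letter names (F-G), so the interval is some kind of second.
At 1 semitone, F2→Gb2 falls one short of a major second: minor.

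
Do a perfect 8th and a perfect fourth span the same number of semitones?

No

A perfect octave is 12 semitones but a perfect fourth is 5 semitones — different sizes.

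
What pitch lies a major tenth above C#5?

E#6

Three letters up from C (plus an octave) reaches E.
A major tenth is 16 semitones; 16 semitones up from C#5 gives E#6.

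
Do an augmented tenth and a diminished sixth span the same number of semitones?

No

An augmented tenth spans 17 semitones; a diminished sixth spans 7 semitones. They differ by 10.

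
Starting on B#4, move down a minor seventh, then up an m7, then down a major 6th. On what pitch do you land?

A minor seventh down from B#4 is C##4.
C##4 up a minor seventh → B#4 (10 semitones).
B#4 down a major sixth → D#4 (9 semitones).

D#4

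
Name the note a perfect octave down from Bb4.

Bb3

For an octave the letter name doesn't change: still B, an octave down.
A perfect octave spans 12 semitones, so from Bb4 the target pitch is Bb3.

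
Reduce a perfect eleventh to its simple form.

perfect fourth

Take out an octave (7 from the number): 11 − 7 = 4.
That makes a perfect eleventh a compound perfect fourth — an octave plus a perfect fourth.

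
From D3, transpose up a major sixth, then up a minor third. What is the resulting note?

D4

A major sixth up from D3 is B3.
A minor third up from B3 is D4.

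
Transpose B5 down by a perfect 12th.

E4

The twelfth's letter: B down five letter names plus an octave → E.
A perfect twelfth is 19 semitones; 19 semitones down from B5 gives E4.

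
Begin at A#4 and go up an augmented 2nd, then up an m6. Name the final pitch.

G##5

Up an augmented second from A#4: B##4 (3 semitones up).
A minor sixth up from B##4 is G##5.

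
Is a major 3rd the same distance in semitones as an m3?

4 semitones (major third) vs 3 semitones (minor third): not equal.

No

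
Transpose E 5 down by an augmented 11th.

Four letters down from E (plus an octave) reaches B.
An augmented eleventh spans 18 semitones, so from E5 the target pitch is Bb3.

B-flat 3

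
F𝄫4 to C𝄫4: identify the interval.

perfect fourth

Descending from Fbb4 to Cbb4 is the same interval as ascending Cbb4 to Fbb4.
C to F spans four letter names (C-D-E-F) — that makes it a fourth of some quality.
The perfect fourth spans 5 semitones, and Cbb4 to Fbb4 is exactly 5 semitones — so this is a perfect fourth.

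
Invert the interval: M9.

minor seventh

First reduce the compound major ninth to its simple form, a major second.
Interval numbers invert to sum to nine: 2 + 7 = 9, so a second inverts to a seventh.
Quality inverts too: major becomes minor. That makes the inversion a minor seventh.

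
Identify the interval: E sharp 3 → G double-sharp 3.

E to G spans three letter names (E-F-G), so the interval is some kind of third.
E#3 to G##3 is 4 semitones, matching the major third exactly, so the quality is major.

M3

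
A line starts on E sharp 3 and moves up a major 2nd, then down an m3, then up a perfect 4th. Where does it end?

E#3 up a major second → F##3 (2 semitones).
A minor third down from F##3 is D##3.
A perfect fourth up from D##3 is G##3.

G double-sharp 3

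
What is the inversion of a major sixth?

minor 3rd

The rule of nine gives the new number: 9 − 6 = 3, so a sixth becomes a third.
And major becomes minor under inversion, so we get a minor third.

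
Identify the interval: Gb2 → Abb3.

minor 9th

G to A spans two letter names (G-A), plus an octave, so the interval is some kind of ninth.
Gb2 to Abb3 is 13 semitones, a half step short of the major ninth (14), so this is minor.
(Equivalently, a compound minor second: a minor second plus an octave.)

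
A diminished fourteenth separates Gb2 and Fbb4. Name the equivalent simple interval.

Take out an octave (7 from the number): 14 − 7 = 7.
So a diminished fourteenth is an octave plus a diminished seventh. The quality is unchanged.

diminished 7th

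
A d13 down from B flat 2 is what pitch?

D sharp 1

Counting six letter names plus an octave down from B lands on D.
A diminished thirteenth spans 19 semitones, so from Bb2 the target pitch is D#1.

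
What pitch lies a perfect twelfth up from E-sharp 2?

Five letters up from E (plus an octave) reaches B.
A perfect twelfth spans 19 semitones, so from E#2 the target pitch is B#3.

B-sharp 3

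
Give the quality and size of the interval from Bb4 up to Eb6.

B to E spans four letter names (B-C-D-E), plus an octave: an eleventh.
Counting semitones, Bb4→Eb6 is 17, which is the perfect eleventh.
(Equivalently, a compound perfect fourth: a perfect fourth plus an octave.)

perfect 11th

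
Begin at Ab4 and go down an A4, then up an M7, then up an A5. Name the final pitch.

Ab4 down an augmented fourth → Ebb4 (6 semitones).
Up a major seventh from Ebb4: Db5 (11 semitones up).
Up an augmented fifth from Db5: A5 (8 semitones up).

A5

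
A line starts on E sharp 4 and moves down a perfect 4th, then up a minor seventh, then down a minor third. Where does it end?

F double-sharp 4

Down a perfect fourth from E#4: B#3 (5 semitones down).
B#3 up a minor seventh → A#4 (10 semitones).
A minor third down from A#4 is F##4.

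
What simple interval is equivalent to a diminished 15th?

diminished 8th

Take out an octave (7 from the number): 15 − 7 = 8.
That makes a diminished fifteenth a compound diminished octave — an octave plus a diminished octave.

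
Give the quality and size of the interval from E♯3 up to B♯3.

perfect fifth

E to B spans five letter names (E-F-G-A-B), so the interval is some kind of fifth.
The perfect fifth spans 7 semitones, and E#3 to B#3 is exactly 7 semitones — so this is a perfect fifth.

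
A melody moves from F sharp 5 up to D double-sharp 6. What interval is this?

F to D spans six letter names (F-G-A-B-C-D) — that makes it a sixth of some quality.
F#5 to D##6 spans 10 semitones — one semitone wider than the major sixth (9) — giving an augmented sixth.

augmented sixth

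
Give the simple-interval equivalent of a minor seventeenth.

Subtracting seven from the interval number removes an octave: 17 − 14 = 3.
That makes a minor seventeenth a compound minor third — 2 octaves plus a minor third.

m3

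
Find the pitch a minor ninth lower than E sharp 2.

Counting two letter names plus an octave down from E lands on D.
A minor ninth is 13 semitones; 13 semitones down from E#2 gives D##1.

D double-sharp 1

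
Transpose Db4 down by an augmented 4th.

Abb3

The fourth takes the letter from D down to A.
Moving 6 semitones down from Db4 (the size of an augmented fourth) reaches Abb3.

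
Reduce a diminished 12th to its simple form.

Take out an octave (7 from the number): 12 − 7 = 5.
That makes a diminished twelfth a compound diminished fifth — an octave plus a diminished fifth.

diminished fifth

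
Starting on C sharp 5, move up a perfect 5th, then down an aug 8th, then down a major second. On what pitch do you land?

C#5 up a perfect fifth → G#5 (7 semitones).
An augmented octave down from G#5 is G4.
Down a major second from G4: F4 (2 semitones down).

F 4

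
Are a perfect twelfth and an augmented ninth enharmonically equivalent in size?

A perfect twelfth spans 19 semitones; an augmented ninth spans 15 semitones. They differ by 4.

No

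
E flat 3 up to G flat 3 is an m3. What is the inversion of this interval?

Interval numbers invert to sum to nine: 3 + 6 = 9, so a third inverts to a sixth.
The quality also flips — minor becomes major — giving a major sixth.

major 6th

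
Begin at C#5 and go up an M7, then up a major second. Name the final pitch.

C##6

Up a major seventh from C#5: B#5 (11 semitones up).
Up a major second from B#5: C##6 (2 semitones up).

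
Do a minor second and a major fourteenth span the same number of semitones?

No

1 semitone (minor second) vs 23 semitones (major fourteenth): not equal.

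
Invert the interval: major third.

m6

Interval numbers invert to sum to nine: 3 + 6 = 9, so a third inverts to a sixth.
And major becomes minor under inversion, so we get a minor sixth.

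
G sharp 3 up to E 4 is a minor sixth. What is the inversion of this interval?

Interval numbers invert to sum to nine: 6 + 3 = 9, so a sixth inverts to a third.
Quality inverts too: minor becomes major. That makes the inversion a major third.

major third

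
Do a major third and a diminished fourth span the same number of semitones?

A major third spans 4 semitones, and a diminished fourth also spans 4 semitones — they're enharmonic.

Yes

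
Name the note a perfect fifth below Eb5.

Ab4

The fifth takes the letter from E down to A.
Moving 7 semitones down from Eb5 (the size of a perfect fifth) reaches Ab4.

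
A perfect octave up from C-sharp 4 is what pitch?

For an octave the letter name doesn't change: still C, an octave up.
Moving 12 semitones up from C#4 (the size of a perfect octave) reaches C#5.

C-sharp 5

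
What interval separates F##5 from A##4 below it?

Descending from F##5 to A##4 is the same interval as ascending A##4 to F##5.
A to F spans six letter names (A-B-C-D-E-F) — that makes it a sixth of some quality.
A##4 to F##5 is 8 semitones, a half step short of the major sixth (9), so this is minor.

minor sixth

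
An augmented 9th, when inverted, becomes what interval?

First reduce the compound augmented ninth to its simple form, an augmented second.
Inverted interval numbers add to nine, so a second pairs with a seventh (2 + 7 = 9).
And augmented becomes diminished under inversion, so we get a diminished seventh.

d7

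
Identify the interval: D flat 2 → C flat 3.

minor 7th

D to C spans seven letter names (D-E-F-G-A-B-C): a seventh.
A major seventh would be 11 semitones, but Db2 to Cb3 is 10 — one semitone narrower, making it a minor seventh.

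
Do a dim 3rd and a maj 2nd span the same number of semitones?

Yes

A diminished third spans 2 semitones, and a major second also spans 2 semitones — they're enharmonic.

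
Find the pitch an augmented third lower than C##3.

Three letter names down from C: A.
An augmented third is 5 semitones; 5 semitones down from C##3 gives A2.

A2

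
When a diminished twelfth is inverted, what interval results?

First reduce the compound diminished twelfth to its simple form, a diminished fifth.
Inverted interval numbers add to nine, so a fifth pairs with a fourth (5 + 4 = 9).
Quality inverts too: diminished becomes augmented. That makes the inversion an augmented fourth.

A4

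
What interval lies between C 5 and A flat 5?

minor 6th

C to A spans six letter names (C-D-E-F-G-A), so the interval is some kind of sixth.
At 8 semitones, C5→Ab5 falls one short of a major sixth: minor.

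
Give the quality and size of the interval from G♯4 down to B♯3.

Descending from G#4 to B#3 is the same interval as ascending B#3 to G#4.
B to G spans six letter names (B-C-D-E-F-G): a sixth.
A major sixth would be 9 semitones, but B#3 to G#4 is 8 — one semitone narrower, making it a minor sixth.

m6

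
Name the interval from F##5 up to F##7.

P15

F to F is the same letter name, plus 2 octaves — that makes it a fifteenth of some quality.
Counting semitones, F##5→F##7 is 24, which is the perfect fifteenth.
(Equivalently, a compound perfect octave: a perfect octave plus an octave.)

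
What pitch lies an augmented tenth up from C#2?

Three letters up from C (plus an octave) reaches E.
Moving 17 semitones up from C#2 (the size of an augmented tenth) reaches E##3.

E##3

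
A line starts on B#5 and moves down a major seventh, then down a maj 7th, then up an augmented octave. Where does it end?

D#5

A major seventh down from B#5 is C#5.
A major seventh down from C#5 is D4.
D4 up an augmented octave → D#5 (13 semitones).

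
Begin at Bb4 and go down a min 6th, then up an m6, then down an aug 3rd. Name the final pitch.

Gbb4

A minor sixth down from Bb4 is D4.
Up a minor sixth from D4: Bb4 (8 semitones up).
An augmented third down from Bb4 is Gbb4.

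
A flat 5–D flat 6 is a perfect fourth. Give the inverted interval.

The rule of nine gives the new number: 9 − 4 = 5, so a fourth becomes a fifth.
And perfect stays perfect under inversion, so we get a perfect fifth.

P5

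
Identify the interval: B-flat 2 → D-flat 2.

Descending from Bb2 to Db2 is the same interval as ascending Db2 to Bb2.
D to B spans six letter names (D-E-F-G-A-B) — that makes it a sixth of some quality.
The major sixth spans 9 semitones, and Db2 to Bb2 is exactly 9 semitones — so this is a major sixth.

major 6th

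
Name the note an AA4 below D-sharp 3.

The fourth takes the letter from D down to A.
A doubly augmented fourth is 7 semitones; 7 semitones down from D#3 gives Ab2.

A-flat 2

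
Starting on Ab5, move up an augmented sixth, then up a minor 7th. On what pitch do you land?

An augmented sixth up from Ab5 is F#6.
A minor seventh up from F#6 is E7.

E7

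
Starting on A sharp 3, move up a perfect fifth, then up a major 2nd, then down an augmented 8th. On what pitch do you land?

F sharp 3

A#3 up a perfect fifth → E#4 (7 semitones).
A major second up from E#4 is F##4.
Down an augmented octave from F##4: F#3 (13 semitones down).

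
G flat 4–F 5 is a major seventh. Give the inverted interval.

minor second

Interval numbers invert to sum to nine: 7 + 2 = 9, so a seventh inverts to a second.
Quality inverts too: major becomes minor. That makes the inversion a minor second.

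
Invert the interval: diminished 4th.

Inverted interval numbers add to nine, so a fourth pairs with a fifth (4 + 5 = 9).
Quality inverts too: diminished becomes augmented. That makes the inversion an augmented fifth.

augmented fifth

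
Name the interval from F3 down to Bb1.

Descending from F3 to Bb1 is the same interval as ascending Bb1 to F3.
B to F spans five letter names (B-C-D-E-F), plus an octave: a twelfth.
Bb1 to F3 is 19 semitones, matching the perfect twelfth exactly, so the quality is perfect.
(Equivalently, a compound perfect fifth: a perfect fifth plus an octave.)

P12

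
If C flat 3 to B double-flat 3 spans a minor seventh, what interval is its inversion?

major 2nd

Inverted interval numbers add to nine, so a seventh pairs with a second (7 + 2 = 9).
The quality also flips — minor becomes major — giving a major second.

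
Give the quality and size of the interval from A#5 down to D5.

Descending from A#5 to D5 is the same interval as ascending D5 to A#5.
D to A spans five letter names (D-E-F-G-A): a fifth.
The perfect fifth is 7 semitones; here we have 8, one semitone wider: augmented.

augmented 5th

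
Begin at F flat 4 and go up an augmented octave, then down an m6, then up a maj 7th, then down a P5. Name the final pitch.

Fb4 up an augmented octave → F5 (13 semitones).
A minor sixth down from F5 is A4.
A4 up a major seventh → G#5 (11 semitones).
Down a perfect fifth from G#5: C#5 (7 semitones down).

C sharp 5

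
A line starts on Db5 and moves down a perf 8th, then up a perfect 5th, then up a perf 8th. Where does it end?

Db5 down a perfect octave → Db4 (12 semitones).
Db4 up a perfect fifth → Ab4 (7 semitones).
Ab4 up a perfect octave → Ab5 (12 semitones).

Ab5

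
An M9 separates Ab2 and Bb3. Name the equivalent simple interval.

M2

Each octave removed subtracts seven from the number: 9 − 7 = 2.
Quality carries through unchanged, so the simple form is a major second.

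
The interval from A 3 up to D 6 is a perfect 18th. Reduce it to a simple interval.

Each octave removed subtracts seven from the number: 18 − 14 = 4.
That makes a perfect eighteenth a compound perfect fourth — 2 octaves plus a perfect fourth.

perfect 4th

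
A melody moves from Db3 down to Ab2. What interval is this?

Descending from Db3 to Ab2 is the same interval as ascending Ab2 to Db3.
A to D spans four letter names (A-B-C-D): a fourth.
Ab2 to Db3 is 5 semitones, matching the perfect fourth exactly, so the quality is perfect.

P4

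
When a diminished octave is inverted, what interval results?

The rule of nine gives the new number: 9 − 8 = 1, so an octave becomes a unison.
The quality also flips — diminished becomes augmented — giving an augmented unison.

augmented 1st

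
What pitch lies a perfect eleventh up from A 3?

The eleventh's letter: A up four letter names plus an octave → D.
A perfect eleventh spans 17 semitones, so from A3 the target pitch is D5.

D 5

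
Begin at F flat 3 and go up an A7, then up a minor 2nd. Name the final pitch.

F 4

Fb3 up an augmented seventh → E4 (12 semitones).
A minor second up from E4 is F4.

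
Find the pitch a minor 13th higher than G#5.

Six letters up from G (plus an octave) reaches E.
Moving 20 semitones up from G#5 (the size of a minor thirteenth) reaches E7.

E7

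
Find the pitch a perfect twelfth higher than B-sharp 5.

Five letters up from B (plus an octave) reaches F.
Moving 19 semitones up from B#5 (the size of a perfect twelfth) reaches F##7.

F-double-sharp 7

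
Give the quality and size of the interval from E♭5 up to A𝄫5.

d4

E to A spans four letter names (E-F-G-A) — that makes it a fourth of some quality.
The perfect fourth is 5 semitones; here we have 4, one semitone narrower: diminished.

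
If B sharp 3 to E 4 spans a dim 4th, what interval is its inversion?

A5

Interval numbers invert to sum to nine: 4 + 5 = 9, so a fourth inverts to a fifth.
And diminished becomes augmented under inversion, so we get an augmented fifth.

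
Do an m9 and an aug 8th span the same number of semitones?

Yes

Both span 13 semitones: a minor ninth and an augmented octave are the same chromatic distance.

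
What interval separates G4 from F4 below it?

Descending from G4 to F4 is the same interval as ascending F4 to G4.
F to G spans two letter names (F-G) — that makes it a second of some quality.
Counting semitones, F4→G4 is 2, which is the major second.

major second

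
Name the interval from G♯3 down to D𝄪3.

diminished fourth

Descending from G#3 to D##3 is the same interval as ascending D##3 to G#3.
D to G spans four letter names (D-E-F-G): a fourth.
The perfect fourth is 5 semitones; here we have 4, one semitone narrower: diminished.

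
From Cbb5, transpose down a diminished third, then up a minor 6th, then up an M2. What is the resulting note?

Gb5

Cbb5 down a diminished third → Ab4 (2 semitones).
Ab4 up a minor sixth → Fb5 (8 semitones).
A major second up from Fb5 is Gb5.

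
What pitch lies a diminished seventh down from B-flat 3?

C-sharp 3

Counting seven letter names down from B lands on C.
A diminished seventh is 9 semitones; 9 semitones down from Bb3 gives C#3.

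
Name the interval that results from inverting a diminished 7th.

Inverted interval numbers add to nine, so a seventh pairs with a second (7 + 2 = 9).
And diminished becomes augmented under inversion, so we get an augmented second.

augmented 2nd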